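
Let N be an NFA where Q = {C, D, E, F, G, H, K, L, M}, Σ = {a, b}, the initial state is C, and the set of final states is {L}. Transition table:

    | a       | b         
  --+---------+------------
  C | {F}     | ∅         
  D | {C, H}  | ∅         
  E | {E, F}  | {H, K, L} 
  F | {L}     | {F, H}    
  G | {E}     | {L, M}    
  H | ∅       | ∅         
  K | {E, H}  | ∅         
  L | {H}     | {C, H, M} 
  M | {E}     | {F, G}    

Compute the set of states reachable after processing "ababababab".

{F, H, K, L}

Start in {C}.
Read 'a': C→{F}; now {F}.
Read 'b': F→{F, H}; now {F, H}.
Read 'a': F→{L}, H→∅; now {L}.
Read 'b': L→{C, H, M}; now {C, H, M}.
Read 'a': C→{F}, H→∅, M→{E}; now {E, F}.
Read 'b': E→{H, K, L}, F→{F, H}; now {F, H, K, L}.
Read 'a': F→{L}, H→∅, K→{E, H}, L→{H}; now {E, H, L}.
Read 'b': E→{H, K, L}, H→∅, L→{C, H, M}; now {C, H, K, L, M}.
Read 'a': C→{F}, H→∅, K→{E, H}, L→{H}, M→{E}; now {E, F, H}.
Read 'b': E→{H, K, L}, F→{F, H}, H→∅; now {F, H, K, L}.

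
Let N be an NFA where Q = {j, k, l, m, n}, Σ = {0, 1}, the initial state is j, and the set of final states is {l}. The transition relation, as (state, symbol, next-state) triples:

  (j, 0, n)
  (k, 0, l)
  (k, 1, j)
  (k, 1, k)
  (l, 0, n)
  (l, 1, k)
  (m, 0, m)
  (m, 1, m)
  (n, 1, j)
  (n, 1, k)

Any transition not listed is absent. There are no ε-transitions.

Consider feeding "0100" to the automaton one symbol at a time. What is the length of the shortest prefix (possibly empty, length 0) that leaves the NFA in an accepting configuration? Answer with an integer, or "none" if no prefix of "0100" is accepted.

Start in {j}.
Read '0': j→{n}; now {n}.
Read '1': n→{j, k}; now {j, k}.
Read '0': j→{n}, k→{l}; now {l, n}.
None of the earlier sets intersect F, but {l, n} does.

3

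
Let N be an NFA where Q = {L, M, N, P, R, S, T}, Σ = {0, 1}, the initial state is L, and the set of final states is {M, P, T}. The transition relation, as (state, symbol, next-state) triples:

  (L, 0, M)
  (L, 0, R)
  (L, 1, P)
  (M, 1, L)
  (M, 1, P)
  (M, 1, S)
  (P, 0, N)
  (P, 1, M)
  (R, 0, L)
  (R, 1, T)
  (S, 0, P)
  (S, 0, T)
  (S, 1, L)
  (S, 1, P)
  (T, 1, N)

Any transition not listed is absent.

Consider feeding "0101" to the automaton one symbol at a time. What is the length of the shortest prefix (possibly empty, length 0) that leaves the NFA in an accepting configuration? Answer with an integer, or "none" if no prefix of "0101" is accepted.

1

Start in {L}.
Read '0': {L} → {M, R}.
None of the earlier sets intersect F, but {M, R} does.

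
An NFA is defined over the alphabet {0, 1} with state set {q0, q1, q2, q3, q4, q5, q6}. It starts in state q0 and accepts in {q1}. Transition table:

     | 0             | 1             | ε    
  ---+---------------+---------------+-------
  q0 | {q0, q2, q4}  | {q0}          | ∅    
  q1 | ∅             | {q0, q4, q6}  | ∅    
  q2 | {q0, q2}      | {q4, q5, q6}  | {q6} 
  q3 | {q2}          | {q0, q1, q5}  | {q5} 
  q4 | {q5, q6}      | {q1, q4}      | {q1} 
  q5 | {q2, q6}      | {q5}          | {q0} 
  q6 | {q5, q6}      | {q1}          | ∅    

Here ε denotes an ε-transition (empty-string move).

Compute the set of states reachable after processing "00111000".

Start in {q0}.
Read '0': q0→{q0, q2, q4}; union {q0, q2, q4}; ε-closure = {q0, q1, q2, q4, q6}.
Read '0': q0→{q0, q2, q4}, q1→∅, q2→{q0, q2}, q4→{q5, q6}, q6→{q5, q6}; union {q0, q2, q4, q5, q6}; ε-closure = {q0, q1, q2, q4, q5, q6}.
Read '1': q0→{q0}, q1→{q0, q4, q6}, q2→{q4, q5, q6}, q4→{q1, q4}, q5→{q5}, q6→{q1}; now {q0, q1, q4, q5, q6}.
Read '1': q0→{q0}, q1→{q0, q4, q6}, q4→{q1, q4}, q5→{q5}, q6→{q1}; now {q0, q1, q4, q5, q6}.
Read '1': q0→{q0}, q1→{q0, q4, q6}, q4→{q1, q4}, q5→{q5}, q6→{q1}; now {q0, q1, q4, q5, q6}.
Read '0': q0→{q0, q2, q4}, q1→∅, q4→{q5, q6}, q5→{q2, q6}, q6→{q5, q6}; union {q0, q2, q4, q5, q6}; ε-closure = {q0, q1, q2, q4, q5, q6}.
Read '0': q0→{q0, q2, q4}, q1→∅, q2→{q0, q2}, q4→{q5, q6}, q5→{q2, q6}, q6→{q5, q6}; union {q0, q2, q4, q5, q6}; ε-closure = {q0, q1, q2, q4, q5, q6}.
Read '0': q0→{q0, q2, q4}, q1→∅, q2→{q0, q2}, q4→{q5, q6}, q5→{q2, q6}, q6→{q5, q6}; union {q0, q2, q4, q5, q6}; ε-closure = {q0, q1, q2, q4, q5, q6}.

{q0, q1, q2, q4, q5, q6}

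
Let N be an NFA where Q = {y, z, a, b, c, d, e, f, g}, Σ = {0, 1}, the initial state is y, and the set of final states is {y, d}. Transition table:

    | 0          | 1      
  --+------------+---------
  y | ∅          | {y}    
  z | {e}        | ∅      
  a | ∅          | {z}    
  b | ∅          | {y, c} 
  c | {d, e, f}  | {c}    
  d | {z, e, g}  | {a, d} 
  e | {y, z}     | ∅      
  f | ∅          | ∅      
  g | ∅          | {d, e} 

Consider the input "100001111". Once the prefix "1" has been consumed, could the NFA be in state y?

Yes

Start in {y}.
Read '1': y→{y}; now {y}.
State y is in {y}.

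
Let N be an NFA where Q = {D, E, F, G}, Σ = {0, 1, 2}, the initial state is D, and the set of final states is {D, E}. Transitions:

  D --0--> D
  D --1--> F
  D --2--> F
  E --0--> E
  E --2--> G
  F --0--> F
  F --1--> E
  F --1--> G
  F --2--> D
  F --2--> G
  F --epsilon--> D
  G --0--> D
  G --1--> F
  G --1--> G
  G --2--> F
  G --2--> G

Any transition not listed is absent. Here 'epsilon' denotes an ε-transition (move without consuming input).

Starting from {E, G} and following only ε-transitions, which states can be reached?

Begin with {E, G}.
No ε-moves leave this set, so the closure equals the set itself.

{E, G}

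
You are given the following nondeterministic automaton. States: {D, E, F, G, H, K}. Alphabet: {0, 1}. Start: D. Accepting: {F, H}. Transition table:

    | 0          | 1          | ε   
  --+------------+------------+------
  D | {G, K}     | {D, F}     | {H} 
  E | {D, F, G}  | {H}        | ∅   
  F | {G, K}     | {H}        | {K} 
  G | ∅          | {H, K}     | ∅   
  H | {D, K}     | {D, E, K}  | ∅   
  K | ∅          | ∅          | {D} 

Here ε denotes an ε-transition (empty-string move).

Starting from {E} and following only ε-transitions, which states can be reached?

Begin with {E}.
No ε-moves leave this set, so the closure equals the set itself.

{E}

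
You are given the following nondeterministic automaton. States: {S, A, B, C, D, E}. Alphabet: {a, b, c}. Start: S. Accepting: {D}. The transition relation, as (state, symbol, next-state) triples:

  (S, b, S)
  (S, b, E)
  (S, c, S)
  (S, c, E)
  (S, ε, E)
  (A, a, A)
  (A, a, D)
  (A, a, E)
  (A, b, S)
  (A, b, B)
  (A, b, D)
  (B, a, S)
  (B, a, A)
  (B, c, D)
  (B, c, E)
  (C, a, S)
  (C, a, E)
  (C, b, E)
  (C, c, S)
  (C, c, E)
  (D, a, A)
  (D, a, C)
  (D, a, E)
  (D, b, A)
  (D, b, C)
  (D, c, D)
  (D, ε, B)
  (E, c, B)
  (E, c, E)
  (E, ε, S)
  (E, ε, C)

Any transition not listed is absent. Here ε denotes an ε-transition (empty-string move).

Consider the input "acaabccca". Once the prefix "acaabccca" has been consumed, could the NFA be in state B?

Start: ε-closure({S}) = {S, C, E}.
Read 'a': {S, C, E} → {S, C, E}.
Read 'c': {S, C, E} → {S, B, C, E}.
Read 'a': {S, B, C, E} → {S, A, C, E}.
Read 'a': {S, A, C, E} → {S, A, B, C, D, E}.
Read 'b': {S, A, B, C, D, E} → {S, A, B, C, D, E}.
Read 'c': {S, A, B, C, D, E} → {S, B, C, D, E}.
Read 'c': {S, B, C, D, E} → {S, B, C, D, E}.
Read 'c': {S, B, C, D, E} → {S, B, C, D, E}.
Read 'a': {S, B, C, D, E} → {S, A, C, E}.
State B is not in {S, A, C, E}.

No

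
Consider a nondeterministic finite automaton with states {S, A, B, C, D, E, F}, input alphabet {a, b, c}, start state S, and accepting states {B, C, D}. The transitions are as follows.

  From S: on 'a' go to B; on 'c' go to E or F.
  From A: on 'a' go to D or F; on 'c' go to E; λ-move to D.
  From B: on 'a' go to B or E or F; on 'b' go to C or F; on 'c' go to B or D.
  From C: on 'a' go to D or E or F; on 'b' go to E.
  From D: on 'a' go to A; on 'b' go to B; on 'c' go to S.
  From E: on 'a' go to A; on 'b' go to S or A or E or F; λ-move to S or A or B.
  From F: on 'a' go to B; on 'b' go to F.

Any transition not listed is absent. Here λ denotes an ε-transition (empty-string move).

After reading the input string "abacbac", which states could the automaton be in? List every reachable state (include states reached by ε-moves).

{S, A, B, D, E, F}

Start in {S}.
Read 'a': {S} → {B}.
Read 'b': {B} → {C, F}.
Read 'a': {C, F} → {S, A, B, D, E, F}.
Read 'c': {S, A, B, D, E, F} → {S, A, B, D, E, F}.
Read 'b': {S, A, B, D, E, F} → {S, A, B, C, D, E, F}.
Read 'a': {S, A, B, C, D, E, F} → {S, A, B, D, E, F}.
Read 'c': {S, A, B, D, E, F} → {S, A, B, D, E, F}.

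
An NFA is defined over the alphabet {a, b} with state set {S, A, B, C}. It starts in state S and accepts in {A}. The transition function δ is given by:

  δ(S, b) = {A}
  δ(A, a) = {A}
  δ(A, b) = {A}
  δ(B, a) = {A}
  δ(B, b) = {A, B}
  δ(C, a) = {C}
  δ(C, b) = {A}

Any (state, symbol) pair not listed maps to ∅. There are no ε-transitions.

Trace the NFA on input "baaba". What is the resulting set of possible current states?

{A}

Start in {S}.
Read 'b': {S} → {A}.
Read 'a': {A} → {A}.
Read 'a': {A} → {A}.
Read 'b': {A} → {A}.
Read 'a': {A} → {A}.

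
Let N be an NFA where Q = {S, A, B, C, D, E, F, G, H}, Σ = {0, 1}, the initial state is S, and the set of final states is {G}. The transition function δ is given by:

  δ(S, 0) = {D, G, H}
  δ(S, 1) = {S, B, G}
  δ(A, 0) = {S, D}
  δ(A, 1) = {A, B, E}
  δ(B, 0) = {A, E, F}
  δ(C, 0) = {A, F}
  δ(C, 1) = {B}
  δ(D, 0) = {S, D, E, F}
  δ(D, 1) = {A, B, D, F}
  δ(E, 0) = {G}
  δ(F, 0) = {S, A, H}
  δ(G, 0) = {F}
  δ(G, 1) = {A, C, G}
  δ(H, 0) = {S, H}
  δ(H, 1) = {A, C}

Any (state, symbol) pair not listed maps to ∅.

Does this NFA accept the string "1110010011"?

Start in {S}.
Read '1': S→{S, B, G}; now {S, B, G}.
Read '1': S→{S, B, G}, B→∅, G→{A, C, G}; now {S, A, B, C, G}.
Read '1': S→{S, B, G}, A→{A, B, E}, B→∅, C→{B}, G→{A, C, G}; now {S, A, B, C, E, G}.
Read '0': S→{D, G, H}, A→{S, D}, B→{A, E, F}, C→{A, F}, E→{G}, G→{F}; now {S, A, D, E, F, G, H}.
Read '0': S→{D, G, H}, A→{S, D}, D→{S, D, E, F}, E→{G}, F→{S, A, H}, G→{F}, H→{S, H}; now {S, A, D, E, F, G, H}.
Read '1': S→{S, B, G}, A→{A, B, E}, D→{A, B, D, F}, E→∅, F→∅, G→{A, C, G}, H→{A, C}; now {S, A, B, C, D, E, F, G}.
Read '0': S→{D, G, H}, A→{S, D}, B→{A, E, F}, C→{A, F}, D→{S, D, E, F}, E→{G}, F→{S, A, H}, G→{F}; now {S, A, D, E, F, G, H}.
Read '0': S→{D, G, H}, A→{S, D}, D→{S, D, E, F}, E→{G}, F→{S, A, H}, G→{F}, H→{S, H}; now {S, A, D, E, F, G, H}.
Read '1': S→{S, B, G}, A→{A, B, E}, D→{A, B, D, F}, E→∅, F→∅, G→{A, C, G}, H→{A, C}; now {S, A, B, C, D, E, F, G}.
Read '1': S→{S, B, G}, A→{A, B, E}, B→∅, C→{B}, D→{A, B, D, F}, E→∅, F→∅, G→{A, C, G}; now {S, A, B, C, D, E, F, G}.
The final set {S, A, B, C, D, E, F, G} contains the accepting state G.

Yes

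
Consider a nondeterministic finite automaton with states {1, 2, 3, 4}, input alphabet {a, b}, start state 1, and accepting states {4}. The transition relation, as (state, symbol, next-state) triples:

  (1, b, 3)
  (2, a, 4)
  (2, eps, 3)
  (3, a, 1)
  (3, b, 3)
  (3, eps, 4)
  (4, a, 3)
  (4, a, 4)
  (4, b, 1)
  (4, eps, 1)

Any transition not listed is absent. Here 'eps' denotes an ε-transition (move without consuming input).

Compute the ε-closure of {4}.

Begin with {4}.
ε-move 4 → 1; add 1.

{1, 4}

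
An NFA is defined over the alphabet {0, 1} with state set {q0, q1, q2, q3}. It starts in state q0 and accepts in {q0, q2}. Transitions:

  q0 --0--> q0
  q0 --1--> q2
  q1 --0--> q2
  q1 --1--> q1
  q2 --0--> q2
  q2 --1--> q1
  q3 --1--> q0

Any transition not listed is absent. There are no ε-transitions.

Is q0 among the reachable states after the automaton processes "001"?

No

Start in {q0}.
Read '0': {q0} → {q0}.
Read '0': {q0} → {q0}.
Read '1': {q0} → {q2}.
State q0 is not in {q2}.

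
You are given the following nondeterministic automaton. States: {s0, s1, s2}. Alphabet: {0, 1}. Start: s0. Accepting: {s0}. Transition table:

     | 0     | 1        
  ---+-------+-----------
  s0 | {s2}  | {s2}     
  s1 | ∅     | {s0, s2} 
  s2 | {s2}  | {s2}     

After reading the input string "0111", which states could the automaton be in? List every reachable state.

{s2}

Start in {s0}.
Read '0': s0→{s2}; now {s2}.
Read '1': s2→{s2}; now {s2}.
Read '1': s2→{s2}; now {s2}.
Read '1': s2→{s2}; now {s2}.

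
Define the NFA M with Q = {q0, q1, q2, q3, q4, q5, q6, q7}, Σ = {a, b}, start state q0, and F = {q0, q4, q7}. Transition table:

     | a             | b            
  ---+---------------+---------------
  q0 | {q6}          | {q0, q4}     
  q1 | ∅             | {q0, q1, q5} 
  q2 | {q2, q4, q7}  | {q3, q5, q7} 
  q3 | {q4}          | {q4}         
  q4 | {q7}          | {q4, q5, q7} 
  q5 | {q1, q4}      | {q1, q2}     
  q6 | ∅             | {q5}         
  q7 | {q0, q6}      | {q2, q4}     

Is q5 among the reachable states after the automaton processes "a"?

Start in {q0}.
Read 'a': q0→{q6}; now {q6}.
State q5 is not in {q6}.

No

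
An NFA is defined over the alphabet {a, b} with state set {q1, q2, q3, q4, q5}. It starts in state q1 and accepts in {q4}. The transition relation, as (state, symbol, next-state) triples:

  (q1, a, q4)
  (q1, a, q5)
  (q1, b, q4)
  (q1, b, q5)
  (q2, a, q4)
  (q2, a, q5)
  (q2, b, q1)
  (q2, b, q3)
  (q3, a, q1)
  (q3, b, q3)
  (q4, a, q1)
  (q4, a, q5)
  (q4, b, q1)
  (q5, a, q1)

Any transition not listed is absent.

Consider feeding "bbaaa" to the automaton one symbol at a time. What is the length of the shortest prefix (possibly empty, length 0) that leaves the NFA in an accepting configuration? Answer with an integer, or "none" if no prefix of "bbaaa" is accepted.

Start in {q1}.
Read 'b': q1→{q4, q5}; now {q4, q5}.
None of the earlier sets intersect F, but {q4, q5} does.

1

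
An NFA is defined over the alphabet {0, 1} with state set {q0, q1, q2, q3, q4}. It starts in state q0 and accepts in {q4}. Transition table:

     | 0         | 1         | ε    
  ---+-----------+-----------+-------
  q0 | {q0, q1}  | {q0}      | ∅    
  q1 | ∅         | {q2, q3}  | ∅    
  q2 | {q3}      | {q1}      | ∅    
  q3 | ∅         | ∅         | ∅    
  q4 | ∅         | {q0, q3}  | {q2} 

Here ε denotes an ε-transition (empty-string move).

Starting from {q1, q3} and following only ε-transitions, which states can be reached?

Begin with {q1, q3}.
No ε-moves leave this set, so the closure equals the set itself.

{q1, q3}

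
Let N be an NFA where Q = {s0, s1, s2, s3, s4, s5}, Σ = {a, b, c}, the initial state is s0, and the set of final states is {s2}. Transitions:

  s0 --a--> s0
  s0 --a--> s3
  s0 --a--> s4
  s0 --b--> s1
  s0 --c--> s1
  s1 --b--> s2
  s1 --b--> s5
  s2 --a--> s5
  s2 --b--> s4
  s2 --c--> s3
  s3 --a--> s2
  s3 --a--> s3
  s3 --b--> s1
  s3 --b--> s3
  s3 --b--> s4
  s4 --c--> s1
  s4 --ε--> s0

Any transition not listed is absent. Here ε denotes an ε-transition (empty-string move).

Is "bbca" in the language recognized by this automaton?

Start in {s0}.
Read 'b': {s0} → {s1}.
Read 'b': {s1} → {s2, s5}.
Read 'c': {s2, s5} → {s3}.
Read 'a': {s3} → {s2, s3}.
The final set {s2, s3} contains the accepting state s2.

Yes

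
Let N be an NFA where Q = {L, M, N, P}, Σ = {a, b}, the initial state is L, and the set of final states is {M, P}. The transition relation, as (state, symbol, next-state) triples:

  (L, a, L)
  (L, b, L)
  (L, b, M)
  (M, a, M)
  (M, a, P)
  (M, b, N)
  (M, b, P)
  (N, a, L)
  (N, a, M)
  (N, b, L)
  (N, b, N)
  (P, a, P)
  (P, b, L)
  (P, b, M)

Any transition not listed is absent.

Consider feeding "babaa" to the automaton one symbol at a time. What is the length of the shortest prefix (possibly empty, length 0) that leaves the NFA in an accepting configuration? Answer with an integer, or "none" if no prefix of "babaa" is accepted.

1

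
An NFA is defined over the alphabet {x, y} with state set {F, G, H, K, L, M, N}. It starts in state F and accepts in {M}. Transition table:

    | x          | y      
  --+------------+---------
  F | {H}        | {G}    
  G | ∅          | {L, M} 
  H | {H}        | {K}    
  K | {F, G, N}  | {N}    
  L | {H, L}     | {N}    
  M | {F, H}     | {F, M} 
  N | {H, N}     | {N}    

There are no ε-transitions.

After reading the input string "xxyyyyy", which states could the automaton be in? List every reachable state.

{N}

Start in {F}.
Read 'x': {F} → {H}.
Read 'x': {H} → {H}.
Read 'y': {H} → {K}.
Read 'y': {K} → {N}.
Read 'y': {N} → {N}.
Read 'y': {N} → {N}.
Read 'y': {N} → {N}.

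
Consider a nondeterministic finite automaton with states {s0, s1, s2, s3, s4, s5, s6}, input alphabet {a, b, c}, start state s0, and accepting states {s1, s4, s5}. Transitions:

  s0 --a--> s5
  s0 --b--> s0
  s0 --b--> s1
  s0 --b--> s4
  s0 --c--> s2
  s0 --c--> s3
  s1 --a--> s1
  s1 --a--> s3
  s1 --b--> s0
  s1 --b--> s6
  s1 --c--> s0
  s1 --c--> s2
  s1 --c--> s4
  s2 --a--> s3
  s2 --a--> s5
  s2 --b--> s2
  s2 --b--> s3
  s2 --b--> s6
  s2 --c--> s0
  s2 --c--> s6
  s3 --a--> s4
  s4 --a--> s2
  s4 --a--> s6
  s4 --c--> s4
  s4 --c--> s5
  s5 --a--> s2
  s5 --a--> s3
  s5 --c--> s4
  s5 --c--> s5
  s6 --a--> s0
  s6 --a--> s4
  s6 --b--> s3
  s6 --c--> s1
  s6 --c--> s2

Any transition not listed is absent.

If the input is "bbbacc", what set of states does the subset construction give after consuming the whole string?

Start in {s0}.
Read 'b': {s0} → {s0, s1, s4}.
Read 'b': {s0, s1, s4} → {s0, s1, s4, s6}.
Read 'b': {s0, s1, s4, s6} → {s0, s1, s3, s4, s6}.
Read 'a': {s0, s1, s3, s4, s6} → {s0, s1, s2, s3, s4, s5, s6}.
Read 'c': {s0, s1, s2, s3, s4, s5, s6} → {s0, s1, s2, s3, s4, s5, s6}.
Read 'c': {s0, s1, s2, s3, s4, s5, s6} → {s0, s1, s2, s3, s4, s5, s6}.

{s0, s1, s2, s3, s4, s5, s6}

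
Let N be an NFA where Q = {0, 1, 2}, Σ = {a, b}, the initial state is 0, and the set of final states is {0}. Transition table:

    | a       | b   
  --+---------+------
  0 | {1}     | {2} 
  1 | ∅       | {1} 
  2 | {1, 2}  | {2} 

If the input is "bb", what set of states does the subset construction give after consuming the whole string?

Start in {0}.
Read 'b': {0} → {2}.
Read 'b': {2} → {2}.

{2}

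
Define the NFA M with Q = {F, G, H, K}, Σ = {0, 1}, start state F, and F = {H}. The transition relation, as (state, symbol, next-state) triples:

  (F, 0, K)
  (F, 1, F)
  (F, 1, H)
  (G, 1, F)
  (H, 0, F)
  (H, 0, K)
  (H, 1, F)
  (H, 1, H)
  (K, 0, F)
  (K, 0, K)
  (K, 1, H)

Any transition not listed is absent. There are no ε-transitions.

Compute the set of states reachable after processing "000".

Start in {F}.
Read '0': {F} → {K}.
Read '0': {K} → {F, K}.
Read '0': {F, K} → {F, K}.

{F, K}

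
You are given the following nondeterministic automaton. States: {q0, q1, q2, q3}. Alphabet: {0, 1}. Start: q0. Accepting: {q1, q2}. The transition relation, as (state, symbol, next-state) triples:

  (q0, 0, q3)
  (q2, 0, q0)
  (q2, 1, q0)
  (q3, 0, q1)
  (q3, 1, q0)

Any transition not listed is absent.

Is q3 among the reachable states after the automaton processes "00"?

Start in {q0}.
Read '0': q0→{q3}; now {q3}.
Read '0': q3→{q1}; now {q1}.
State q3 is not in {q1}.

No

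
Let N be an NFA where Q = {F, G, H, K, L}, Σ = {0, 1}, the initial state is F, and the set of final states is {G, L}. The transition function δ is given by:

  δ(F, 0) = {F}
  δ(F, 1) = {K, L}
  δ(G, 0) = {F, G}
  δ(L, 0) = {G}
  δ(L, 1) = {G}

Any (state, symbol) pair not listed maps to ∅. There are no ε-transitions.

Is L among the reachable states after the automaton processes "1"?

Yes

Start in {F}.
Read '1': F→{K, L}; now {K, L}.
State L is in {K, L}.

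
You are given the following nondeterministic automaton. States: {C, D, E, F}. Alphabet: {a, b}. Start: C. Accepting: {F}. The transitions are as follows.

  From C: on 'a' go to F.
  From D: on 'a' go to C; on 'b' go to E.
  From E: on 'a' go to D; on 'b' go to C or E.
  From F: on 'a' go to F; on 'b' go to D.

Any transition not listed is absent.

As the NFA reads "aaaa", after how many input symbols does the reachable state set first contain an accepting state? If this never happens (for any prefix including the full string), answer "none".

Start in {C}.
Read 'a': C→{F}; now {F}.
None of the earlier sets intersect F, but {F} does.

1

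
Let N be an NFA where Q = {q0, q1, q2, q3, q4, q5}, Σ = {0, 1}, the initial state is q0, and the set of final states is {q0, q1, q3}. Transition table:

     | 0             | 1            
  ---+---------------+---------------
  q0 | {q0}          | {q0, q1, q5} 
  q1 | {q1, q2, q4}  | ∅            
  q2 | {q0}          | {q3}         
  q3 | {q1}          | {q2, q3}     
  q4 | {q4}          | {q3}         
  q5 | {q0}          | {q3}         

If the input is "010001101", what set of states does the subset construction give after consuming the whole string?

{q0, q1, q3, q5}

Start in {q0}.
Read '0': q0→{q0}; now {q0}.
Read '1': q0→{q0, q1, q5}; now {q0, q1, q5}.
Read '0': q0→{q0}, q1→{q1, q2, q4}, q5→{q0}; now {q0, q1, q2, q4}.
Read '0': q0→{q0}, q1→{q1, q2, q4}, q2→{q0}, q4→{q4}; now {q0, q1, q2, q4}.
Read '0': q0→{q0}, q1→{q1, q2, q4}, q2→{q0}, q4→{q4}; now {q0, q1, q2, q4}.
Read '1': q0→{q0, q1, q5}, q1→∅, q2→{q3}, q4→{q3}; now {q0, q1, q3, q5}.
Read '1': q0→{q0, q1, q5}, q1→∅, q3→{q2, q3}, q5→{q3}; now {q0, q1, q2, q3, q5}.
Read '0': q0→{q0}, q1→{q1, q2, q4}, q2→{q0}, q3→{q1}, q5→{q0}; now {q0, q1, q2, q4}.
Read '1': q0→{q0, q1, q5}, q1→∅, q2→{q3}, q4→{q3}; now {q0, q1, q3, q5}.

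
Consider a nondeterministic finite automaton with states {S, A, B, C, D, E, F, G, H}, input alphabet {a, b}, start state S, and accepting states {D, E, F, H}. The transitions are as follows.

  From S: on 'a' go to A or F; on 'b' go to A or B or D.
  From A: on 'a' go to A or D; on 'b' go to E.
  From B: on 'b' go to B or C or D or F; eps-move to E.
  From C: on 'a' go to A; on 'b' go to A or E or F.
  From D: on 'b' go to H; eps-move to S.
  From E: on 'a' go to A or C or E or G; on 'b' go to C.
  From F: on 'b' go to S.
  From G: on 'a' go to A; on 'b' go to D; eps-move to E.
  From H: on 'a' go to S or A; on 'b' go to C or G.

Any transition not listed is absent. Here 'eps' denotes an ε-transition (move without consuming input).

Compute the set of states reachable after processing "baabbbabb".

Start in {S}.
Read 'b': {S} → {S, A, B, D, E}.
Read 'a': {S, A, B, D, E} → {S, A, C, D, E, F, G}.
Read 'a': {S, A, C, D, E, F, G} → {S, A, C, D, E, F, G}.
Read 'b': {S, A, C, D, E, F, G} → {S, A, B, C, D, E, F, H}.
Read 'b': {S, A, B, C, D, E, F, H} → {S, A, B, C, D, E, F, G, H}.
Read 'b': {S, A, B, C, D, E, F, G, H} → {S, A, B, C, D, E, F, G, H}.
Read 'a': {S, A, B, C, D, E, F, G, H} → {S, A, C, D, E, F, G}.
Read 'b': {S, A, C, D, E, F, G} → {S, A, B, C, D, E, F, H}.
Read 'b': {S, A, B, C, D, E, F, H} → {S, A, B, C, D, E, F, G, H}.

{S, A, B, C, D, E, F, G, H}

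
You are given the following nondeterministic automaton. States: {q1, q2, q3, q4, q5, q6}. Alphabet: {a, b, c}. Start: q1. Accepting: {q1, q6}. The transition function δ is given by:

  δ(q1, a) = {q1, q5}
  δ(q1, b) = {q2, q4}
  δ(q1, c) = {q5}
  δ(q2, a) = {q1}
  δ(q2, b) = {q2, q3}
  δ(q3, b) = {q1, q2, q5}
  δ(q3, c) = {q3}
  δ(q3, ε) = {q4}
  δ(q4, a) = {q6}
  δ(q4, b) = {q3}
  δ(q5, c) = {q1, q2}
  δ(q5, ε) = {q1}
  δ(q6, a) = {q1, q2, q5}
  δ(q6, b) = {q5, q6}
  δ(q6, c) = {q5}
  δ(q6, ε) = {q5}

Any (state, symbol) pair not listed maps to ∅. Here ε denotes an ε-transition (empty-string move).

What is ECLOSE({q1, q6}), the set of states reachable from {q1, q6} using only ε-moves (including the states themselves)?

{q1, q5, q6}

Begin with {q1, q6}.
ε-move q6 → q5; add q5.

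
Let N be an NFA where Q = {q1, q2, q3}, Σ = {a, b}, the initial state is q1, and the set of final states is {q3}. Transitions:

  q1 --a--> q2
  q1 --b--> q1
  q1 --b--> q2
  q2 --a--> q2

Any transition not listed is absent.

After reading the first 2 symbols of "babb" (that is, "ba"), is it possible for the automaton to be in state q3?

Start in {q1}.
Read 'b': q1→{q1, q2}; now {q1, q2}.
Read 'a': q1→{q2}, q2→{q2}; now {q2}.
State q3 is not in {q2}.

No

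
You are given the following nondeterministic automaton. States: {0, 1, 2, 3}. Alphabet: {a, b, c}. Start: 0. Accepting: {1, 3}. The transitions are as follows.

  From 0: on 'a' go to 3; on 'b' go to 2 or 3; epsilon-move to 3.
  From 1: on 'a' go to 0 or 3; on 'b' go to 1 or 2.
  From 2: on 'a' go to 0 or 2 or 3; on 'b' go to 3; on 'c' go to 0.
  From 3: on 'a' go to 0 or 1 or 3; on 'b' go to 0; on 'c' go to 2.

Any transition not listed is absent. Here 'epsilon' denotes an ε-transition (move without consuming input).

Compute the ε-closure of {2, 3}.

{2, 3}

Begin with {2, 3}.
No ε-moves leave this set, so the closure equals the set itself.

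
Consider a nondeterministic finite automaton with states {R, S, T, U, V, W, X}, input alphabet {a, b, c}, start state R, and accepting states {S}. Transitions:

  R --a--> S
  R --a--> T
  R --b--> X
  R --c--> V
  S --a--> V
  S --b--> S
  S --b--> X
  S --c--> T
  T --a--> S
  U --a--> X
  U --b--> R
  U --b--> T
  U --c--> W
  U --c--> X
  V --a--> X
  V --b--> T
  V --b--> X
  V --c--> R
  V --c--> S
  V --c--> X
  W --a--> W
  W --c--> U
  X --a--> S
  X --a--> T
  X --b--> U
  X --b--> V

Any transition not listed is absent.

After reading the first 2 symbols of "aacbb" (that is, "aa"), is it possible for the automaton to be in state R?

Start in {R}.
Read 'a': R→{S, T}; now {S, T}.
Read 'a': S→{V}, T→{S}; now {S, V}.
State R is not in {S, V}.

No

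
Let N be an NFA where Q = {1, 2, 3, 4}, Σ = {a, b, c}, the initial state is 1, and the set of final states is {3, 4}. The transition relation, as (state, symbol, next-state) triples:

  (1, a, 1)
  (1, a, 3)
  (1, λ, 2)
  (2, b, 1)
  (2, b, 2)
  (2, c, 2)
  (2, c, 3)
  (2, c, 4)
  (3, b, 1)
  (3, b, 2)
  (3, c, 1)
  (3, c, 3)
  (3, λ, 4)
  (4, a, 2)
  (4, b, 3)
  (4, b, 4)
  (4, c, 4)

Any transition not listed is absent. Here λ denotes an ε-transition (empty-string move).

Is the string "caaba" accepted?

No

Start: ε-closure({1}) = {1, 2}.
Read 'c': {1, 2} → {2, 3, 4}.
Read 'a': {2, 3, 4} → {2}.
Read 'a': {2} → ∅.
The set is empty and remains empty for the remaining 2 symbols.
The final set ∅ contains no accepting state.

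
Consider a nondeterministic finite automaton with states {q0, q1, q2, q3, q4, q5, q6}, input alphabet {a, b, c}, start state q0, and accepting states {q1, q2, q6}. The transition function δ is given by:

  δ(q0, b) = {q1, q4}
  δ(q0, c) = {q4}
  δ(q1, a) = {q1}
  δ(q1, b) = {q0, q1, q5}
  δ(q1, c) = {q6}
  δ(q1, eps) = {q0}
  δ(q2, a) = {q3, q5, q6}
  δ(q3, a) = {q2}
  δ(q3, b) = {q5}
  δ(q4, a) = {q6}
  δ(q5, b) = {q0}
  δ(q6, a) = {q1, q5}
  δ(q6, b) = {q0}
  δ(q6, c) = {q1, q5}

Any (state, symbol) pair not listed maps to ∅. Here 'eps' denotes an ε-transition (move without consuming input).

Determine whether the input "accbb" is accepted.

No

Start in {q0}.
Read 'a': {q0} → ∅.
The set is empty and remains empty for the remaining 4 symbols.
The final set ∅ contains no accepting state.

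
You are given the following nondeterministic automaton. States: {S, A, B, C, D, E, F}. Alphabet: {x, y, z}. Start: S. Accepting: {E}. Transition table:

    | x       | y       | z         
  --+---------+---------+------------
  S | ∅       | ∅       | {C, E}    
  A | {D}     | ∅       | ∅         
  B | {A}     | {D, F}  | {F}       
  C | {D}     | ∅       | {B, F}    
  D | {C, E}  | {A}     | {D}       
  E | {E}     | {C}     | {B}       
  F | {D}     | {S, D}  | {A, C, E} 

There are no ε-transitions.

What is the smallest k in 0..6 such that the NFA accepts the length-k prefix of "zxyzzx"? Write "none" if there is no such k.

Start in {S}.
Read 'z': S→{C, E}; now {C, E}.
None of the earlier sets intersect F, but {C, E} does.

1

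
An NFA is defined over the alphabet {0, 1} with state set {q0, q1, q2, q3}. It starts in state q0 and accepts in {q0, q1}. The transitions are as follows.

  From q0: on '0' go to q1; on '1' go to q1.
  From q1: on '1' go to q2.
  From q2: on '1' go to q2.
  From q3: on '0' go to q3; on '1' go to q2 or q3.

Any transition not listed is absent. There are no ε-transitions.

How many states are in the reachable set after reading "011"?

1

Start in {q0}.
Read '0': q0→{q1}; now {q1}.
Read '1': q1→{q2}; now {q2}.
Read '1': q2→{q2}; now {q2}.
That set has 1 state.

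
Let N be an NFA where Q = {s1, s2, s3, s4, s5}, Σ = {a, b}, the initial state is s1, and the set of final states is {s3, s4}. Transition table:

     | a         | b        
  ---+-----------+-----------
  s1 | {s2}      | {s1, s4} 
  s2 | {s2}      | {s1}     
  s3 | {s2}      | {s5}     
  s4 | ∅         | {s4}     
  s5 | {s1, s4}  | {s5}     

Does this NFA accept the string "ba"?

Start in {s1}.
Read 'b': s1→{s1, s4}; now {s1, s4}.
Read 'a': s1→{s2}, s4→∅; now {s2}.
The final set {s2} contains no accepting state.

No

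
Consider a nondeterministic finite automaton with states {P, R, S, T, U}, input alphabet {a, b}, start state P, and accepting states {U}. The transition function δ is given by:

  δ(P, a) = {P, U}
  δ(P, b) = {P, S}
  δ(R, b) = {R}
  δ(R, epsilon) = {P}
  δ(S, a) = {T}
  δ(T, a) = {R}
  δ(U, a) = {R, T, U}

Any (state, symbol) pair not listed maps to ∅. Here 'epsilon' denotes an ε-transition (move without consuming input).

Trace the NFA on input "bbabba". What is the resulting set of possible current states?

{P, T, U}

Start in {P}.
Read 'b': {P} → {P, S}.
Read 'b': {P, S} → {P, S}.
Read 'a': {P, S} → {P, T, U}.
Read 'b': {P, T, U} → {P, S}.
Read 'b': {P, S} → {P, S}.
Read 'a': {P, S} → {P, T, U}.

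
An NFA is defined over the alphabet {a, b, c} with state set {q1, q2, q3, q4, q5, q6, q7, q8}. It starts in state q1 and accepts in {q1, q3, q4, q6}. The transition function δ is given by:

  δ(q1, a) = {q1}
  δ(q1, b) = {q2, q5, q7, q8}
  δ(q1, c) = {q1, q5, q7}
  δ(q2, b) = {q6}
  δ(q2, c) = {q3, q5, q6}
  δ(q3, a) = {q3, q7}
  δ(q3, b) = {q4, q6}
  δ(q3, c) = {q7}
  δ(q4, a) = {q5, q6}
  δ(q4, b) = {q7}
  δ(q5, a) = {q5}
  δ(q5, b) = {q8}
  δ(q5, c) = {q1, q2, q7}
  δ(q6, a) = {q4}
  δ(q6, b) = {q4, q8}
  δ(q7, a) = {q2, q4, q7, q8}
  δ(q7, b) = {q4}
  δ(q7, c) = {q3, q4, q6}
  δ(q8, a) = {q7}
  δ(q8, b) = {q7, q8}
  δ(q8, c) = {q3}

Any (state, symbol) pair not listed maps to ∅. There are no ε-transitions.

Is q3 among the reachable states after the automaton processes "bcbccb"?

Start in {q1}.
Read 'b': {q1} → {q2, q5, q7, q8}.
Read 'c': {q2, q5, q7, q8} → {q1, q2, q3, q4, q5, q6, q7}.
Read 'b': {q1, q2, q3, q4, q5, q6, q7} → {q2, q4, q5, q6, q7, q8}.
Read 'c': {q2, q4, q5, q6, q7, q8} → {q1, q2, q3, q4, q5, q6, q7}.
Read 'c': {q1, q2, q3, q4, q5, q6, q7} → {q1, q2, q3, q4, q5, q6, q7}.
Read 'b': {q1, q2, q3, q4, q5, q6, q7} → {q2, q4, q5, q6, q7, q8}.
State q3 is not in {q2, q4, q5, q6, q7, q8}.

No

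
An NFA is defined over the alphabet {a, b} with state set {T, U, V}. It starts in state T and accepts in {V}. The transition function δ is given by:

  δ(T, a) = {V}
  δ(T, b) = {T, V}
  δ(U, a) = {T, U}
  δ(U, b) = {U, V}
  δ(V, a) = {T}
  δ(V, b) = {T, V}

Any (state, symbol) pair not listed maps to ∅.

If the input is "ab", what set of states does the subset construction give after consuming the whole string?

{T, V}

Start in {T}.
Read 'a': T→{V}; now {V}.
Read 'b': V→{T, V}; now {T, V}.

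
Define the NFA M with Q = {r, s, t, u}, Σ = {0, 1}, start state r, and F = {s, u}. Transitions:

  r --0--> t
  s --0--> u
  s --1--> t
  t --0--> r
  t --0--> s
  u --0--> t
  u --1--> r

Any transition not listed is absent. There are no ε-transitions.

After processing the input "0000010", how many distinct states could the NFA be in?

3

Start in {r}.
Read '0': r→{t}; now {t}.
Read '0': t→{r, s}; now {r, s}.
Read '0': r→{t}, s→{u}; now {t, u}.
Read '0': t→{r, s}, u→{t}; now {r, s, t}.
Read '0': r→{t}, s→{u}, t→{r, s}; now {r, s, t, u}.
Read '1': r→∅, s→{t}, t→∅, u→{r}; now {r, t}.
Read '0': r→{t}, t→{r, s}; now {r, s, t}.
That set has 3 states.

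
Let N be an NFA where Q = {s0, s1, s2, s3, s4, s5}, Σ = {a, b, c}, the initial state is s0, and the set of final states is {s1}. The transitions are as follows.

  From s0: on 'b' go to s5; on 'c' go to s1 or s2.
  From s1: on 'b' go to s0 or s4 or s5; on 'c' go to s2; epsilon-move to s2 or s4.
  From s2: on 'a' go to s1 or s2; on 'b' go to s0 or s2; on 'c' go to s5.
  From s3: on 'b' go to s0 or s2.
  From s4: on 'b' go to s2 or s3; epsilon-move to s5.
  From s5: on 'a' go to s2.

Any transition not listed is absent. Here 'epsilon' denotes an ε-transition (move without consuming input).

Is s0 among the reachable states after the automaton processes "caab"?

Yes

Start in {s0}.
Read 'c': {s0} → {s1, s2, s4, s5}.
Read 'a': {s1, s2, s4, s5} → {s1, s2, s4, s5}.
Read 'a': {s1, s2, s4, s5} → {s1, s2, s4, s5}.
Read 'b': {s1, s2, s4, s5} → {s0, s2, s3, s4, s5}.
State s0 is in {s0, s2, s3, s4, s5}.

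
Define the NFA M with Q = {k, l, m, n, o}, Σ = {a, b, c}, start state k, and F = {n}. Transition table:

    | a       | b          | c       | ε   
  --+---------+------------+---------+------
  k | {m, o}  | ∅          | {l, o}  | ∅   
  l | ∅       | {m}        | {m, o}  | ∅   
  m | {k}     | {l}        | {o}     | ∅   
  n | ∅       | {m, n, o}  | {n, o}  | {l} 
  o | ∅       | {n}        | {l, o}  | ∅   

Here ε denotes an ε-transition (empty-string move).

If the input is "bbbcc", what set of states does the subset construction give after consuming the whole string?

Start in {k}.
Read 'b': {k} → ∅.
The set is empty and remains empty for the remaining 4 symbols.

∅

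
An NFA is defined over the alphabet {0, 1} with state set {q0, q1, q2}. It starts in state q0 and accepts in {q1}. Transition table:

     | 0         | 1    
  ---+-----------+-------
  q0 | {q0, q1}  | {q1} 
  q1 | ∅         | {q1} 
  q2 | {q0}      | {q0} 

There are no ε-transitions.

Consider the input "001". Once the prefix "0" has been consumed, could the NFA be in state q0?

Start in {q0}.
Read '0': q0→{q0, q1}; now {q0, q1}.
State q0 is in {q0, q1}.

Yes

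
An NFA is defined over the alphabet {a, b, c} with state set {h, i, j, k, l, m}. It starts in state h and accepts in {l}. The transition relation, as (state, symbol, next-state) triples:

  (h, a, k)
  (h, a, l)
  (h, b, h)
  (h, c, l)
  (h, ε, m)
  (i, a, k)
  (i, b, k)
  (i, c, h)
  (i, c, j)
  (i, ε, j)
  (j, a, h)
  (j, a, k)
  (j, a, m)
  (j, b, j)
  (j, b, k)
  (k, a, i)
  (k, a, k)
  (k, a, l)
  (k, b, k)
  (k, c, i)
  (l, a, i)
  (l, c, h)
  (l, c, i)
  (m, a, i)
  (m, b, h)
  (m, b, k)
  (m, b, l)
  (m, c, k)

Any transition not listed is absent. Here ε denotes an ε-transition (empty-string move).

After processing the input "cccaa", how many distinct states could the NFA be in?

Start: ε-closure({h}) = {h, m}.
Read 'c': {h, m} → {k, l}.
Read 'c': {k, l} → {h, i, j, m}.
Read 'c': {h, i, j, m} → {h, j, k, l, m}.
Read 'a': {h, j, k, l, m} → {h, i, j, k, l, m}.
Read 'a': {h, i, j, k, l, m} → {h, i, j, k, l, m}.
That set has 6 states.

6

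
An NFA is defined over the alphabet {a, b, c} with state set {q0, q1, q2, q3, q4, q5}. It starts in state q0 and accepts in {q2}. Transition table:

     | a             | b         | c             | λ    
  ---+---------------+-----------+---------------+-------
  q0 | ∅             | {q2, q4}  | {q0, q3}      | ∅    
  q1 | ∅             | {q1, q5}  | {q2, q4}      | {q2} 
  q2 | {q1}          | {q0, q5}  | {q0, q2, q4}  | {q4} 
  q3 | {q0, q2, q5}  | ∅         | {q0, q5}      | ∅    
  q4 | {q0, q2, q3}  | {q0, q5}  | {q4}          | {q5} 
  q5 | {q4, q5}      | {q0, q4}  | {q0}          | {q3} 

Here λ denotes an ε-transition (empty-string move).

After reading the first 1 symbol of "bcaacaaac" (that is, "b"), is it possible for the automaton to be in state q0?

No

Start in {q0}.
Read 'b': q0→{q2, q4}; union {q2, q4}; ε-closure = {q2, q3, q4, q5}.
State q0 is not in {q2, q3, q4, q5}.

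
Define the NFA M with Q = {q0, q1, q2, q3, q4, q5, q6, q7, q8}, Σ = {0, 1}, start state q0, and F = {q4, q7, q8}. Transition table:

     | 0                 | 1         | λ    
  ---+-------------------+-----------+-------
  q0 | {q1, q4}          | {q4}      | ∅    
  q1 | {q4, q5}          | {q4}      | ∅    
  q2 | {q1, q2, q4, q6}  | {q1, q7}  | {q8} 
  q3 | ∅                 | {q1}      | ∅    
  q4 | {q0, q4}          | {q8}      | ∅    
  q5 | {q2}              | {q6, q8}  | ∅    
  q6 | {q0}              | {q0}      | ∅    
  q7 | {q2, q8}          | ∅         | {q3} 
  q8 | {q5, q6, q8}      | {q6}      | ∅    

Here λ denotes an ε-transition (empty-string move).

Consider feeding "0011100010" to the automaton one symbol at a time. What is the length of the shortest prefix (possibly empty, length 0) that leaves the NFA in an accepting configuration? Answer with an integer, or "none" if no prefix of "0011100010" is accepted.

1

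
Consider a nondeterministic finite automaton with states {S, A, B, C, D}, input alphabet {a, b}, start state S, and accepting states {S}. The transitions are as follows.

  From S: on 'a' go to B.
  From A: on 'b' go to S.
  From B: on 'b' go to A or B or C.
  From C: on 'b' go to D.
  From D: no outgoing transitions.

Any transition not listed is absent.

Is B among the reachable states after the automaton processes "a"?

Yes

Start in {S}.
Read 'a': S→{B}; now {B}.
State B is in {B}.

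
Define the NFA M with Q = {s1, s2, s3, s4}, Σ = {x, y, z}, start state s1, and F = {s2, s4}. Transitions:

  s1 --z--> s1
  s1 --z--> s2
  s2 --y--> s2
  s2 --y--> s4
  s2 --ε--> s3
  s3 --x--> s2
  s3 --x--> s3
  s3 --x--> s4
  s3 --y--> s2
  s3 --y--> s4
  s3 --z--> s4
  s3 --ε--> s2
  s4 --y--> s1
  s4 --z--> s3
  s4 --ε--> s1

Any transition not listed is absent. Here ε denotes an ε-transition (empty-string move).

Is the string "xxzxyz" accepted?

No

Start in {s1}.
Read 'x': s1→∅; now ∅.
The set is empty and remains empty for the remaining 5 symbols.
The final set ∅ contains no accepting state.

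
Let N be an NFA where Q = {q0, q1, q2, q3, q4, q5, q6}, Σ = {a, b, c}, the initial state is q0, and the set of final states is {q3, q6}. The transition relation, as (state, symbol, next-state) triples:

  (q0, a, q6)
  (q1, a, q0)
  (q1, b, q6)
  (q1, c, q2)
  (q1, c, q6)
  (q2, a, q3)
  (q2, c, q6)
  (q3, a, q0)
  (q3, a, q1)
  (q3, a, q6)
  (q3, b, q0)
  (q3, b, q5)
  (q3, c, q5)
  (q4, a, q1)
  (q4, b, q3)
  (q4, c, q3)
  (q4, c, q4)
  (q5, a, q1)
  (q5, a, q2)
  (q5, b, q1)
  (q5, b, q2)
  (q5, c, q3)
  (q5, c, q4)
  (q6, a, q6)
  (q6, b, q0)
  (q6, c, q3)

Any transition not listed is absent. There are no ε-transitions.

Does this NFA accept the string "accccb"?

Yes

Start in {q0}.
Read 'a': {q0} → {q6}.
Read 'c': {q6} → {q3}.
Read 'c': {q3} → {q5}.
Read 'c': {q5} → {q3, q4}.
Read 'c': {q3, q4} → {q3, q4, q5}.
Read 'b': {q3, q4, q5} → {q0, q1, q2, q3, q5}.
The final set {q0, q1, q2, q3, q5} contains the accepting state q3.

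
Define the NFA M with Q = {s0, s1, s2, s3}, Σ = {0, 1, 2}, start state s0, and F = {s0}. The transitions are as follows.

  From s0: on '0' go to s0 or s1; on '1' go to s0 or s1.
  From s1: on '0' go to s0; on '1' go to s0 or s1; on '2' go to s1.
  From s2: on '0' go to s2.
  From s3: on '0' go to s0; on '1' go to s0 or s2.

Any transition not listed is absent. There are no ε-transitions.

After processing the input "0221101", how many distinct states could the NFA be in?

2

Start in {s0}.
Read '0': {s0} → {s0, s1}.
Read '2': {s0, s1} → {s1}.
Read '2': {s1} → {s1}.
Read '1': {s1} → {s0, s1}.
Read '1': {s0, s1} → {s0, s1}.
Read '0': {s0, s1} → {s0, s1}.
Read '1': {s0, s1} → {s0, s1}.
That set has 2 states.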